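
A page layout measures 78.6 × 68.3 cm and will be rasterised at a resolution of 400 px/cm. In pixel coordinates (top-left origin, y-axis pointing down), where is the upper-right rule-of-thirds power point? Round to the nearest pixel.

In pixels the canvas is 78.6 × 400 = 31440 wide and 68.3 × 400 = 27320 tall.
The upper-right point is two-thirds across and one-third down:
x = 2 × 31440/3 ≈ 20960; y = 1 × 27320/3 ≈ 9107.

(20960, 9107)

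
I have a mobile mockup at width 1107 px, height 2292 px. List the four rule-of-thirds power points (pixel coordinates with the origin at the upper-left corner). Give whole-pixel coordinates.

(369, 764), (738, 764), (369, 1528), (738, 1528)

One third of 1107 is 369; one third of 2292 is 764.
Vertical third lines at x = 369 and x = 738; horizontal third lines at y = 764 and y = 1528.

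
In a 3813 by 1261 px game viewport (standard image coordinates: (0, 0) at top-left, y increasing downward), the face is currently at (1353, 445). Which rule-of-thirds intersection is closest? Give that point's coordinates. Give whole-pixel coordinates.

(1271, 420)

Third lines: x ∈ {1271, 2542}, y ∈ {420, 841}.
1353 is closer to x = 1271; 445 is closer to y = 420.
So the nearest intersection is the upper-left power point.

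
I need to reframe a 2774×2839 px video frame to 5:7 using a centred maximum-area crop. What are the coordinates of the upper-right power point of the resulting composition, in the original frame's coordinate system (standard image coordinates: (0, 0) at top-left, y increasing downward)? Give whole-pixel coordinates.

(1725, 946)

2774/2839 > 5/7, so the 5:7 crop keeps the full height 2839 and trims width to 2839 × 5/7 = 2027.86 px.
Left offset = (2774 − 2027.86)/2 = 373.07 px; top offset = 0.
Upper-right is two-thirds across and one-third down within the crop:
x = 373.07 + 2 × 2027.86/3 ≈ 1725; y = 0.00 + 1 × 2839.00/3 ≈ 946.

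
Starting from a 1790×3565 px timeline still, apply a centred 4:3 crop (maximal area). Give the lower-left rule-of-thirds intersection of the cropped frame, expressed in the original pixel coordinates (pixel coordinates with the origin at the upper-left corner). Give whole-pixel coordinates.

1790/3565 < 4/3, so the 4:3 crop keeps the full width 1790 and trims height to 1790 × 3/4 = 1342.50 px.
Top offset = (3565 − 1342.50)/2 = 1111.25 px; left offset = 0.
Lower-left is one-third across and two-thirds down within the crop:
x = 0.00 + 1 × 1790.00/3 ≈ 597; y = 1111.25 + 2 × 1342.50/3 ≈ 2006.

x = 597 px, y = 2006 px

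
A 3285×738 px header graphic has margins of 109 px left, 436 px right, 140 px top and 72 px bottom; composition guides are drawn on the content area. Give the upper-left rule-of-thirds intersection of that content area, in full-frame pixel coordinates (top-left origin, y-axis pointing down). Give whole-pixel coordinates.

x = 1022 px, y = 315 px

Content width = 3285 − 109 − 436 = 2740 px; content height = 738 − 140 − 72 = 526 px.
Upper-left is one-third across and one-third down within the content area.
x = 109 + 1 × 2740/3 = 109 + 913.33 ≈ 1022
y = 140 + 1 × 526/3 = 140 + 175.33 ≈ 315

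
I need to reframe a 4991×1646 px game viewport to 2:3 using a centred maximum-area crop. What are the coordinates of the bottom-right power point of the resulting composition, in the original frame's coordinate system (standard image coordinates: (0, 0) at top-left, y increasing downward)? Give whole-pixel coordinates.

4991/1646 > 2/3, so the 2:3 crop keeps the full height 1646 and trims width to 1646 × 2/3 = 1097.33 px.
Left offset = (4991 − 1097.33)/2 = 1946.83 px; top offset = 0.
Bottom-right is two-thirds across and two-thirds down within the crop:
x = 1946.83 + 2 × 1097.33/3 ≈ 2678; y = 0.00 + 2 × 1646.00/3 ≈ 1097.

(2678, 1097)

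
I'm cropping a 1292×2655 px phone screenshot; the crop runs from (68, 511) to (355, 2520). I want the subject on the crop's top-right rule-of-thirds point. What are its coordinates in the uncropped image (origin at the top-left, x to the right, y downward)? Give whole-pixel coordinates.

(259, 1181)

Crop width = 355 − 68 = 287 px; one third is 95.67 px.
Crop height = 2520 − 511 = 2009 px; one third is 669.67 px.
The top-right point is two-thirds across and one-third down within the crop:
x = 68 + 2 × 95.67 ≈ 259; y = 511 + 1 × 669.67 ≈ 1181.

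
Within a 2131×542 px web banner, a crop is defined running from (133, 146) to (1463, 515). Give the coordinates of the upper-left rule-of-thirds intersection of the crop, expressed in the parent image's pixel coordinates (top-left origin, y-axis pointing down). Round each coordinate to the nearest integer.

x = 576 px, y = 269 px

Crop width = 1463 − 133 = 1330 px; one third is 443.33 px.
Crop height = 515 − 146 = 369 px; one third is 123.00 px.
The upper-left point is one-third across and one-third down within the crop:
x = 133 + 1 × 443.33 ≈ 576; y = 146 + 1 × 123.00 ≈ 269.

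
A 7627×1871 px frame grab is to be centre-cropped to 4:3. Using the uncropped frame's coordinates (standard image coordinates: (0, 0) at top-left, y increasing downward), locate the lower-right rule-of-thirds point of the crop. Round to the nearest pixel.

7627/1871 > 4/3, so the 4:3 crop keeps the full height 1871 and trims width to 1871 × 4/3 = 2494.67 px.
Left offset = (7627 − 2494.67)/2 = 2566.17 px; top offset = 0.
Lower-right is two-thirds across and two-thirds down within the crop:
x = 2566.17 + 2 × 2494.67/3 ≈ 4229; y = 0.00 + 2 × 1871.00/3 ≈ 1247.

x = 4229 px, y = 1247 px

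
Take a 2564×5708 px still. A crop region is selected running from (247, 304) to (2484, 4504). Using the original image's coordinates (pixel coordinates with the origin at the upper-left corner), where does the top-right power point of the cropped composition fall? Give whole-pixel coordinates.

(1738, 1704)

Crop width = 2484 − 247 = 2237 px; one third is 745.67 px.
Crop height = 4504 − 304 = 4200 px; one third is 1400.00 px.
The top-right point is two-thirds across and one-third down within the crop:
x = 247 + 2 × 745.67 ≈ 1738; y = 304 + 1 × 1400.00 ≈ 1704.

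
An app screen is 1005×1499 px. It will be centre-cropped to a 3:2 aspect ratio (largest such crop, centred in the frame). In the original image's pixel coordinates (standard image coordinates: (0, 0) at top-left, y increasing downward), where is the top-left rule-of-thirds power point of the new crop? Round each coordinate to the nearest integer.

x = 335 px, y = 638 px

1005/1499 < 3/2, so the 3:2 crop keeps the full width 1005 and trims height to 1005 × 2/3 = 670.00 px.
Top offset = (1499 − 670.00)/2 = 414.50 px; left offset = 0.
Top-left is one-third across and one-third down within the crop:
x = 0.00 + 1 × 1005.00/3 ≈ 335; y = 414.50 + 1 × 670.00/3 ≈ 638.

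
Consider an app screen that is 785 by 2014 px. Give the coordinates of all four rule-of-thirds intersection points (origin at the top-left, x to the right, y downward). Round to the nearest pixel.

One third of 785 is 261.67; one third of 2014 is 671.33.
Vertical third lines at x = 262 and x = 523; horizontal third lines at y = 671 and y = 1343.

(262, 671), (523, 671), (262, 1343), (523, 1343)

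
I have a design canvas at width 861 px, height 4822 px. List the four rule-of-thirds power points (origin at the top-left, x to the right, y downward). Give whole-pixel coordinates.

One third of 861 is 287; one third of 4822 is 1607.33.
Vertical third lines at x = 287 and x = 574; horizontal third lines at y = 1607 and y = 3215.

(287, 1607), (574, 1607), (287, 3215), (574, 3215)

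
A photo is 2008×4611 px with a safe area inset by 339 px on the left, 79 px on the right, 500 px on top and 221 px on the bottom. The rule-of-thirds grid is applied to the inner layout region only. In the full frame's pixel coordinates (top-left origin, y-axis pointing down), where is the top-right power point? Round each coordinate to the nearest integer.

x = 1399 px, y = 1797 px

Content width = 2008 − 339 − 79 = 1590 px; content height = 4611 − 500 − 221 = 3890 px.
Top-right is two-thirds across and one-third down within the inner layout region.
x = 339 + 2 × 1590/3 = 339 + 1060.00 ≈ 1399
y = 500 + 1 × 3890/3 = 500 + 1296.67 ≈ 1797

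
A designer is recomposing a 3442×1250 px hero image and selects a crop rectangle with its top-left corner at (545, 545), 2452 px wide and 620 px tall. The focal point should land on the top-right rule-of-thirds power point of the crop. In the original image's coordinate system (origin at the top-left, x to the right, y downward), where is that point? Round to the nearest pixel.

One third of the crop width 2452 is 817.33 px.
One third of the crop height 620 is 206.67 px.
The top-right point is two-thirds across and one-third down within the crop:
x = 545 + 2 × 817.33 ≈ 2180; y = 545 + 1 × 206.67 ≈ 752.

x = 2180 px, y = 752 px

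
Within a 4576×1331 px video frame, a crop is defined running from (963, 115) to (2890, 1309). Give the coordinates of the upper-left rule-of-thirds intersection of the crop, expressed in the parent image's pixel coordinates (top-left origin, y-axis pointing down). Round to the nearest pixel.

Crop width = 2890 − 963 = 1927 px; one third is 642.33 px.
Crop height = 1309 − 115 = 1194 px; one third is 398.00 px.
The upper-left point is one-third across and one-third down within the crop:
x = 963 + 1 × 642.33 ≈ 1605; y = 115 + 1 × 398.00 ≈ 513.

(1605, 513)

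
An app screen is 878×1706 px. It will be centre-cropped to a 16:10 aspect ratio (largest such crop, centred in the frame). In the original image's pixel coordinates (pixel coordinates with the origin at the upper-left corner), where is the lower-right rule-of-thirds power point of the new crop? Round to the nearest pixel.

(585, 944)

878/1706 < 16/10, so the 16:10 crop keeps the full width 878 and trims height to 878 × 10/16 = 548.75 px.
Top offset = (1706 − 548.75)/2 = 578.62 px; left offset = 0.
Lower-right is two-thirds across and two-thirds down within the crop:
x = 0.00 + 2 × 878.00/3 ≈ 585; y = 578.62 + 2 × 548.75/3 ≈ 944.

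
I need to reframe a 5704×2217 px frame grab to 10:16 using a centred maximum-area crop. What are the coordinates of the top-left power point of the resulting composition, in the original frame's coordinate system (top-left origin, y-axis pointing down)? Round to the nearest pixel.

x = 2621 px, y = 739 px

5704/2217 > 10/16, so the 10:16 crop keeps the full height 2217 and trims width to 2217 × 10/16 = 1385.62 px.
Left offset = (5704 − 1385.62)/2 = 2159.19 px; top offset = 0.
Top-left is one-third across and one-third down within the crop:
x = 2159.19 + 1 × 1385.62/3 ≈ 2621; y = 0.00 + 1 × 2217.00/3 ≈ 739.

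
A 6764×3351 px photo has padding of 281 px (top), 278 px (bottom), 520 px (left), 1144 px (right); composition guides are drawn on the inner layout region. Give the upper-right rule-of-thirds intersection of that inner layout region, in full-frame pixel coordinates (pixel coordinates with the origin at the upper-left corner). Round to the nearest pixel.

x = 3920 px, y = 1212 px

Content width = 6764 − 520 − 1144 = 5100 px; content height = 3351 − 281 − 278 = 2792 px.
Upper-right is two-thirds across and one-third down within the inner layout region.
x = 520 + 2 × 5100/3 = 520 + 3400.00 ≈ 3920
y = 281 + 1 × 2792/3 = 281 + 930.67 ≈ 1212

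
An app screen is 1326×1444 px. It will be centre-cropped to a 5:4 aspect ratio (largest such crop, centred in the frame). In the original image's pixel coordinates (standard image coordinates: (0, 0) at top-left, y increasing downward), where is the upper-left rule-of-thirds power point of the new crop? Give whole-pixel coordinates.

(442, 545)

1326/1444 < 5/4, so the 5:4 crop keeps the full width 1326 and trims height to 1326 × 4/5 = 1060.80 px.
Top offset = (1444 − 1060.80)/2 = 191.60 px; left offset = 0.
Upper-left is one-third across and one-third down within the crop:
x = 0.00 + 1 × 1326.00/3 ≈ 442; y = 191.60 + 1 × 1060.80/3 ≈ 545.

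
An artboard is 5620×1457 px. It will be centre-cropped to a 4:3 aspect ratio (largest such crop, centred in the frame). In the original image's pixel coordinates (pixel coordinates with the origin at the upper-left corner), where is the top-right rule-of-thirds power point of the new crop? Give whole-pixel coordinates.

(3134, 486)

5620/1457 > 4/3, so the 4:3 crop keeps the full height 1457 and trims width to 1457 × 4/3 = 1942.67 px.
Left offset = (5620 − 1942.67)/2 = 1838.67 px; top offset = 0.
Top-right is two-thirds across and one-third down within the crop:
x = 1838.67 + 2 × 1942.67/3 ≈ 3134; y = 0.00 + 1 × 1457.00/3 ≈ 486.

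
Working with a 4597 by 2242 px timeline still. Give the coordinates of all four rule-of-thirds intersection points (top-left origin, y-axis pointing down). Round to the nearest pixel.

One third of 4597 is 1532.33; one third of 2242 is 747.33.
Vertical third lines at x = 1532 and x = 3065; horizontal third lines at y = 747 and y = 1495.

(1532, 747), (3065, 747), (1532, 1495), (3065, 1495)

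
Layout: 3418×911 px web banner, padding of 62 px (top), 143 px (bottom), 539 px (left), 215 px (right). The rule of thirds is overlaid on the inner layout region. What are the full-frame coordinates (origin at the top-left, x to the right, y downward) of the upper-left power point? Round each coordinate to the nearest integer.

Content width = 3418 − 539 − 215 = 2664 px; content height = 911 − 62 − 143 = 706 px.
Upper-left is one-third across and one-third down within the inner layout region.
x = 539 + 1 × 2664/3 = 539 + 888.00 ≈ 1427
y = 62 + 1 × 706/3 = 62 + 235.33 ≈ 297

(1427, 297)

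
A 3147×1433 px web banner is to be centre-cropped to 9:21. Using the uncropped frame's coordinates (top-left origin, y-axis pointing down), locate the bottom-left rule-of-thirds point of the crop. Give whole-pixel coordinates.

3147/1433 > 9/21, so the 9:21 crop keeps the full height 1433 and trims width to 1433 × 9/21 = 614.14 px.
Left offset = (3147 − 614.14)/2 = 1266.43 px; top offset = 0.
Bottom-left is one-third across and two-thirds down within the crop:
x = 1266.43 + 1 × 614.14/3 ≈ 1471; y = 0.00 + 2 × 1433.00/3 ≈ 955.

x = 1471 px, y = 955 px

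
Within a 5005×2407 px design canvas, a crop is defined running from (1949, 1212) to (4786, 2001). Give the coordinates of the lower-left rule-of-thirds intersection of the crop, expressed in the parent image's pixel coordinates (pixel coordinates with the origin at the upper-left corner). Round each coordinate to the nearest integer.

(2895, 1738)

Crop width = 4786 − 1949 = 2837 px; one third is 945.67 px.
Crop height = 2001 − 1212 = 789 px; one third is 263.00 px.
The lower-left point is one-third across and two-thirds down within the crop:
x = 1949 + 1 × 945.67 ≈ 2895; y = 1212 + 2 × 263.00 ≈ 1738.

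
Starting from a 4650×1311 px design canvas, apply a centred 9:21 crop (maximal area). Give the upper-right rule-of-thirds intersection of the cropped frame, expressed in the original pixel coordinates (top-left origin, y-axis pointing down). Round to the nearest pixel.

(2419, 437)

4650/1311 > 9/21, so the 9:21 crop keeps the full height 1311 and trims width to 1311 × 9/21 = 561.86 px.
Left offset = (4650 − 561.86)/2 = 2044.07 px; top offset = 0.
Upper-right is two-thirds across and one-third down within the crop:
x = 2044.07 + 2 × 561.86/3 ≈ 2419; y = 0.00 + 1 × 1311.00/3 ≈ 437.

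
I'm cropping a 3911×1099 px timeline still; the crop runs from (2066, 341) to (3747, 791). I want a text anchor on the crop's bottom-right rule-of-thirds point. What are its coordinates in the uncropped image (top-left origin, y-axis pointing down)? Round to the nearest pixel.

(3187, 641)

Crop width = 3747 − 2066 = 1681 px; one third is 560.33 px.
Crop height = 791 − 341 = 450 px; one third is 150.00 px.
The bottom-right point is two-thirds across and two-thirds down within the crop:
x = 2066 + 2 × 560.33 ≈ 3187; y = 341 + 2 × 150.00 ≈ 641.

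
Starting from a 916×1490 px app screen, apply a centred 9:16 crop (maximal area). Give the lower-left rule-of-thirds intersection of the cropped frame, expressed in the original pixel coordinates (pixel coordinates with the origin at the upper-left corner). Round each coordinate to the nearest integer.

916/1490 > 9/16, so the 9:16 crop keeps the full height 1490 and trims width to 1490 × 9/16 = 838.12 px.
Left offset = (916 − 838.12)/2 = 38.94 px; top offset = 0.
Lower-left is one-third across and two-thirds down within the crop:
x = 38.94 + 1 × 838.12/3 ≈ 318; y = 0.00 + 2 × 1490.00/3 ≈ 993.

x = 318 px, y = 993 px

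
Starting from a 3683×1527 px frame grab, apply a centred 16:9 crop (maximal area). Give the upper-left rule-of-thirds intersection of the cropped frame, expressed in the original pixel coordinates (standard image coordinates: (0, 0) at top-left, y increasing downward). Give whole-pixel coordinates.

3683/1527 > 16/9, so the 16:9 crop keeps the full height 1527 and trims width to 1527 × 16/9 = 2714.67 px.
Left offset = (3683 − 2714.67)/2 = 484.17 px; top offset = 0.
Upper-left is one-third across and one-third down within the crop:
x = 484.17 + 1 × 2714.67/3 ≈ 1389; y = 0.00 + 1 × 1527.00/3 ≈ 509.

(1389, 509)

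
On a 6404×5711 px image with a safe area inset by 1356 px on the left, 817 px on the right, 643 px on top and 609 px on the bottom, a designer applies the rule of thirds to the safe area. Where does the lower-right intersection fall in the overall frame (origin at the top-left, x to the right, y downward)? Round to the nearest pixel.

Content width = 6404 − 1356 − 817 = 4231 px; content height = 5711 − 643 − 609 = 4459 px.
Lower-right is two-thirds across and two-thirds down within the safe area.
x = 1356 + 2 × 4231/3 = 1356 + 2820.67 ≈ 4177
y = 643 + 2 × 4459/3 = 643 + 2972.67 ≈ 3616

x = 4177 px, y = 3616 px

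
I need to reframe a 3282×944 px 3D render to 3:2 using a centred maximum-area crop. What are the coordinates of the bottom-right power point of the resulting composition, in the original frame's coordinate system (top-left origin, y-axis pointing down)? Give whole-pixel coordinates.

x = 1877 px, y = 629 px

3282/944 > 3/2, so the 3:2 crop keeps the full height 944 and trims width to 944 × 3/2 = 1416.00 px.
Left offset = (3282 − 1416.00)/2 = 933.00 px; top offset = 0.
Bottom-right is two-thirds across and two-thirds down within the crop:
x = 933.00 + 2 × 1416.00/3 ≈ 1877; y = 0.00 + 2 × 944.00/3 ≈ 629.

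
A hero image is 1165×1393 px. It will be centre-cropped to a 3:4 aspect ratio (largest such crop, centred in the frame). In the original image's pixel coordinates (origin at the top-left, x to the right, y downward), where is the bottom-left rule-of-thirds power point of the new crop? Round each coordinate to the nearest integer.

1165/1393 > 3/4, so the 3:4 crop keeps the full height 1393 and trims width to 1393 × 3/4 = 1044.75 px.
Left offset = (1165 − 1044.75)/2 = 60.12 px; top offset = 0.
Bottom-left is one-third across and two-thirds down within the crop:
x = 60.12 + 1 × 1044.75/3 ≈ 408; y = 0.00 + 2 × 1393.00/3 ≈ 929.

(408, 929)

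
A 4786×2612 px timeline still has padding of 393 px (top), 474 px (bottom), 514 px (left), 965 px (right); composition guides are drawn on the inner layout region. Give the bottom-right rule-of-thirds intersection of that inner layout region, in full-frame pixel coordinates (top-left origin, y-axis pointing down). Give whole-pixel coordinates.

(2719, 1556)

Content width = 4786 − 514 − 965 = 3307 px; content height = 2612 − 393 − 474 = 1745 px.
Bottom-right is two-thirds across and two-thirds down within the inner layout region.
x = 514 + 2 × 3307/3 = 514 + 2204.67 ≈ 2719
y = 393 + 2 × 1745/3 = 393 + 1163.33 ≈ 1556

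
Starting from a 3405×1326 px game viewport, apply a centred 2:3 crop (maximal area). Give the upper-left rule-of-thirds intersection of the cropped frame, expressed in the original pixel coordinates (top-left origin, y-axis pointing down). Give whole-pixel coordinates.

3405/1326 > 2/3, so the 2:3 crop keeps the full height 1326 and trims width to 1326 × 2/3 = 884.00 px.
Left offset = (3405 − 884.00)/2 = 1260.50 px; top offset = 0.
Upper-left is one-third across and one-third down within the crop:
x = 1260.50 + 1 × 884.00/3 ≈ 1555; y = 0.00 + 1 × 1326.00/3 ≈ 442.

(1555, 442)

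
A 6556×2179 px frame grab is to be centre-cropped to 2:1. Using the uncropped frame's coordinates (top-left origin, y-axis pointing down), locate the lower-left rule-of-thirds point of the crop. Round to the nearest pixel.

6556/2179 > 2/1, so the 2:1 crop keeps the full height 2179 and trims width to 2179 × 2/1 = 4358.00 px.
Left offset = (6556 − 4358.00)/2 = 1099.00 px; top offset = 0.
Lower-left is one-third across and two-thirds down within the crop:
x = 1099.00 + 1 × 4358.00/3 ≈ 2552; y = 0.00 + 2 × 2179.00/3 ≈ 1453.

(2552, 1453)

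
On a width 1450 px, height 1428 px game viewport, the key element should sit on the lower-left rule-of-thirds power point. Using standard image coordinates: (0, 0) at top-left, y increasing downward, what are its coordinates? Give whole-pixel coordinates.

The lower-left point sits one-third of the way across and two-thirds of the way down.
x = 1 × 1450/3 ≈ 483; y = 2 × 1428/3 ≈ 952.

x = 483 px, y = 952 px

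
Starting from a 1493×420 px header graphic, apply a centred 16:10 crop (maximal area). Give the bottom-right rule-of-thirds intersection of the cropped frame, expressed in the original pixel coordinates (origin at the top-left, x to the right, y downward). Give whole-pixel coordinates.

1493/420 > 16/10, so the 16:10 crop keeps the full height 420 and trims width to 420 × 16/10 = 672.00 px.
Left offset = (1493 − 672.00)/2 = 410.50 px; top offset = 0.
Bottom-right is two-thirds across and two-thirds down within the crop:
x = 410.50 + 2 × 672.00/3 ≈ 859; y = 0.00 + 2 × 420.00/3 ≈ 280.

x = 859 px, y = 280 px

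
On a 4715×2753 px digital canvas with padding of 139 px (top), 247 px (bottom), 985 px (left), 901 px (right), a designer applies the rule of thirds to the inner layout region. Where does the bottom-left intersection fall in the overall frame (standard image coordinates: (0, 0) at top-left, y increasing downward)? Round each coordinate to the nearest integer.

Content width = 4715 − 985 − 901 = 2829 px; content height = 2753 − 139 − 247 = 2367 px.
Bottom-left is one-third across and two-thirds down within the inner layout region.
x = 985 + 1 × 2829/3 = 985 + 943.00 ≈ 1928
y = 139 + 2 × 2367/3 = 139 + 1578.00 ≈ 1717

(1928, 1717)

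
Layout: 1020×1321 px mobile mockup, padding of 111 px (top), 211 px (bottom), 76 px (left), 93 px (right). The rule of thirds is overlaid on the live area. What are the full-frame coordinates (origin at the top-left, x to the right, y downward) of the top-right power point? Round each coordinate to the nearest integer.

(643, 444)

Content width = 1020 − 76 − 93 = 851 px; content height = 1321 − 111 − 211 = 999 px.
Top-right is two-thirds across and one-third down within the live area.
x = 76 + 2 × 851/3 = 76 + 567.33 ≈ 643
y = 111 + 1 × 999/3 = 111 + 333.00 ≈ 444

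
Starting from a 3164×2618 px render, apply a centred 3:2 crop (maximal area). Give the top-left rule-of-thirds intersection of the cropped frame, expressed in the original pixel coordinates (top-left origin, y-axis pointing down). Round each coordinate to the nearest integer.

(1055, 957)

3164/2618 < 3/2, so the 3:2 crop keeps the full width 3164 and trims height to 3164 × 2/3 = 2109.33 px.
Top offset = (2618 − 2109.33)/2 = 254.33 px; left offset = 0.
Top-left is one-third across and one-third down within the crop:
x = 0.00 + 1 × 3164.00/3 ≈ 1055; y = 254.33 + 1 × 2109.33/3 ≈ 957.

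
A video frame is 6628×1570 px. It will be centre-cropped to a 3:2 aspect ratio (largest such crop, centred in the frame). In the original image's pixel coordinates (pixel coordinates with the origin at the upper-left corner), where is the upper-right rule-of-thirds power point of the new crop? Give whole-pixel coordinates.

x = 3707 px, y = 523 px

6628/1570 > 3/2, so the 3:2 crop keeps the full height 1570 and trims width to 1570 × 3/2 = 2355.00 px.
Left offset = (6628 − 2355.00)/2 = 2136.50 px; top offset = 0.
Upper-right is two-thirds across and one-third down within the crop:
x = 2136.50 + 2 × 2355.00/3 ≈ 3707; y = 0.00 + 1 × 1570.00/3 ≈ 523.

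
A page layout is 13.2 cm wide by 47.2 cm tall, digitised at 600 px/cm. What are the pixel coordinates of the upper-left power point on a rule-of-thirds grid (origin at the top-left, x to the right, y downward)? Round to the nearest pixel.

In pixels the canvas is 13.2 × 600 = 7920 wide and 47.2 × 600 = 28320 tall.
The upper-left point is one-third across and one-third down:
x = 1 × 7920/3 ≈ 2640; y = 1 × 28320/3 ≈ 9440.

(2640, 9440)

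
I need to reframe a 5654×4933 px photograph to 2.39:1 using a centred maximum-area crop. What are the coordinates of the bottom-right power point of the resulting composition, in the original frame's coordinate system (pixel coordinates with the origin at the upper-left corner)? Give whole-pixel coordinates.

5654/4933 < 2.39/1, so the 2.39:1 crop keeps the full width 5654 and trims height to 5654 × 1/2.39 = 2365.69 px.
Top offset = (4933 − 2365.69)/2 = 1283.65 px; left offset = 0.
Bottom-right is two-thirds across and two-thirds down within the crop:
x = 0.00 + 2 × 5654.00/3 ≈ 3769; y = 1283.65 + 2 × 2365.69/3 ≈ 2861.

x = 3769 px, y = 2861 px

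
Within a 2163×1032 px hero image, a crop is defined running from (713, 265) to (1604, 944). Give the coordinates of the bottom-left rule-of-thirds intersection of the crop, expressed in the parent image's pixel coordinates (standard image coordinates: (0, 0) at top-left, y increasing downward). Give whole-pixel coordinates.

(1010, 718)

Crop width = 1604 − 713 = 891 px; one third is 297.00 px.
Crop height = 944 − 265 = 679 px; one third is 226.33 px.
The bottom-left point is one-third across and two-thirds down within the crop:
x = 713 + 1 × 297.00 ≈ 1010; y = 265 + 2 × 226.33 ≈ 718.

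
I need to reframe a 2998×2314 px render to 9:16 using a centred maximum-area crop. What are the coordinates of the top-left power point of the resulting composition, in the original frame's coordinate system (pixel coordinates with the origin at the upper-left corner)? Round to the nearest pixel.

2998/2314 > 9/16, so the 9:16 crop keeps the full height 2314 and trims width to 2314 × 9/16 = 1301.62 px.
Left offset = (2998 − 1301.62)/2 = 848.19 px; top offset = 0.
Top-left is one-third across and one-third down within the crop:
x = 848.19 + 1 × 1301.62/3 ≈ 1282; y = 0.00 + 1 × 2314.00/3 ≈ 771.

x = 1282 px, y = 771 px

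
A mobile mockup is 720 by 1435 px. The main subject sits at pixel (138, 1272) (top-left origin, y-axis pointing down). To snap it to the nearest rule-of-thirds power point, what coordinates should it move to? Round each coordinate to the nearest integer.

Third lines: x ∈ {240, 480}, y ∈ {478, 957}.
138 is closer to x = 240; 1272 is closer to y = 957.
So the nearest intersection is the lower-left power point.

(240, 957)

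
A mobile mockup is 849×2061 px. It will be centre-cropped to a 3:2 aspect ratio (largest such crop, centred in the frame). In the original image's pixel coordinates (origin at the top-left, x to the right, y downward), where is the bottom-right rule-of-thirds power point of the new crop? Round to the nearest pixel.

x = 566 px, y = 1125 px

849/2061 < 3/2, so the 3:2 crop keeps the full width 849 and trims height to 849 × 2/3 = 566.00 px.
Top offset = (2061 − 566.00)/2 = 747.50 px; left offset = 0.
Bottom-right is two-thirds across and two-thirds down within the crop:
x = 0.00 + 2 × 849.00/3 ≈ 566; y = 747.50 + 2 × 566.00/3 ≈ 1125.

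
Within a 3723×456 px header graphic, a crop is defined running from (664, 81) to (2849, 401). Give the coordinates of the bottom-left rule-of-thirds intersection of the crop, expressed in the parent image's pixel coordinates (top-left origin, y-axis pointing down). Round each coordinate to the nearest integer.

x = 1392 px, y = 294 px

Crop width = 2849 − 664 = 2185 px; one third is 728.33 px.
Crop height = 401 − 81 = 320 px; one third is 106.67 px.
The bottom-left point is one-third across and two-thirds down within the crop:
x = 664 + 1 × 728.33 ≈ 1392; y = 81 + 2 × 106.67 ≈ 294.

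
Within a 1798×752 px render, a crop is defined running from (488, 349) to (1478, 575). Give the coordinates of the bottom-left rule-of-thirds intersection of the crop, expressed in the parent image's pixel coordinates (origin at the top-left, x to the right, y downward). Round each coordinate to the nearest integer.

(818, 500)

Crop width = 1478 − 488 = 990 px; one third is 330.00 px.
Crop height = 575 − 349 = 226 px; one third is 75.33 px.
The bottom-left point is one-third across and two-thirds down within the crop:
x = 488 + 1 × 330.00 ≈ 818; y = 349 + 2 × 75.33 ≈ 500.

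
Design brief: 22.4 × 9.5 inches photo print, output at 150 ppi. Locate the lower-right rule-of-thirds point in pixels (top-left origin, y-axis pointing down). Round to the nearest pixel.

In pixels the canvas is 22.4 × 150 = 3360 wide and 9.5 × 150 = 1425 tall.
The lower-right point is two-thirds across and two-thirds down:
x = 2 × 3360/3 ≈ 2240; y = 2 × 1425/3 ≈ 950.

x = 2240 px, y = 950 px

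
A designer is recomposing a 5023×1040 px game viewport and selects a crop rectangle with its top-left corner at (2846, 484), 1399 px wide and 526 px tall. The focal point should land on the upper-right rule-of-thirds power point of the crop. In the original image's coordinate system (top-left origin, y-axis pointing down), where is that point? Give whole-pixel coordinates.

x = 3779 px, y = 659 px

One third of the crop width 1399 is 466.33 px.
One third of the crop height 526 is 175.33 px.
The upper-right point is two-thirds across and one-third down within the crop:
x = 2846 + 2 × 466.33 ≈ 3779; y = 484 + 1 × 175.33 ≈ 659.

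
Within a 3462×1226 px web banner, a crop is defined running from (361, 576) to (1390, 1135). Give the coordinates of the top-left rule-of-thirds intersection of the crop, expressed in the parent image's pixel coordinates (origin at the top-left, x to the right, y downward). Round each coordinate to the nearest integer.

(704, 762)

Crop width = 1390 − 361 = 1029 px; one third is 343.00 px.
Crop height = 1135 − 576 = 559 px; one third is 186.33 px.
The top-left point is one-third across and one-third down within the crop:
x = 361 + 1 × 343.00 ≈ 704; y = 576 + 1 × 186.33 ≈ 762.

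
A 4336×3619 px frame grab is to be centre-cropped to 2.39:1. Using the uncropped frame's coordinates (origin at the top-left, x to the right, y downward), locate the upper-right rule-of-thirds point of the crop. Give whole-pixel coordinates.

(2891, 1507)

4336/3619 < 2.39/1, so the 2.39:1 crop keeps the full width 4336 and trims height to 4336 × 1/2.39 = 1814.23 px.
Top offset = (3619 − 1814.23)/2 = 902.39 px; left offset = 0.
Upper-right is two-thirds across and one-third down within the crop:
x = 0.00 + 2 × 4336.00/3 ≈ 2891; y = 902.39 + 1 × 1814.23/3 ≈ 1507.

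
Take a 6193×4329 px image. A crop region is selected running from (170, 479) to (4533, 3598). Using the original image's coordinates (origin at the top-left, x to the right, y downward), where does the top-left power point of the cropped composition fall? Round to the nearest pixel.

Crop width = 4533 − 170 = 4363 px; one third is 1454.33 px.
Crop height = 3598 − 479 = 3119 px; one third is 1039.67 px.
The top-left point is one-third across and one-third down within the crop:
x = 170 + 1 × 1454.33 ≈ 1624; y = 479 + 1 × 1039.67 ≈ 1519.

x = 1624 px, y = 1519 px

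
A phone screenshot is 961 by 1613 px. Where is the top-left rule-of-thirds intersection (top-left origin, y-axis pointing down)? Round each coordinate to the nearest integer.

x = 320 px, y = 538 px

The top-left point sits one-third of the way across and one-third of the way down.
x = 1 × 961/3 ≈ 320; y = 1 × 1613/3 ≈ 538.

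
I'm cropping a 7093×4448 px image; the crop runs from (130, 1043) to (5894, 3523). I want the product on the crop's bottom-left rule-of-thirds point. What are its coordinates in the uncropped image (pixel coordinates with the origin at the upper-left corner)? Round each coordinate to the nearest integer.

x = 2051 px, y = 2696 px

Crop width = 5894 − 130 = 5764 px; one third is 1921.33 px.
Crop height = 3523 − 1043 = 2480 px; one third is 826.67 px.
The bottom-left point is one-third across and two-thirds down within the crop:
x = 130 + 1 × 1921.33 ≈ 2051; y = 1043 + 2 × 826.67 ≈ 2696.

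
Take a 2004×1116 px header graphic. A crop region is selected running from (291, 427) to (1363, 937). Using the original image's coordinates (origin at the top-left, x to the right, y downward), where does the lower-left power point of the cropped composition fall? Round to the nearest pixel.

x = 648 px, y = 767 px

Crop width = 1363 − 291 = 1072 px; one third is 357.33 px.
Crop height = 937 − 427 = 510 px; one third is 170.00 px.
The lower-left point is one-third across and two-thirds down within the crop:
x = 291 + 1 × 357.33 ≈ 648; y = 427 + 2 × 170.00 ≈ 767.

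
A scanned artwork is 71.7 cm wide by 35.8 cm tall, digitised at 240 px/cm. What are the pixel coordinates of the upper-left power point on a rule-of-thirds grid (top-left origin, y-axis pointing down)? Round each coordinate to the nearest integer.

x = 5736 px, y = 2864 px

In pixels the canvas is 71.7 × 240 = 17208 wide and 35.8 × 240 = 8592 tall.
The upper-left point is one-third across and one-third down:
x = 1 × 17208/3 ≈ 5736; y = 1 × 8592/3 ≈ 2864.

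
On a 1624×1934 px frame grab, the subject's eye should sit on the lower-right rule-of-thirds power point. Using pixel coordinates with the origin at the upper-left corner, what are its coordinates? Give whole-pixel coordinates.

The lower-right point sits two-thirds of the way across and two-thirds of the way down.
x = 2 × 1624/3 ≈ 1083; y = 2 × 1934/3 ≈ 1289.

(1083, 1289)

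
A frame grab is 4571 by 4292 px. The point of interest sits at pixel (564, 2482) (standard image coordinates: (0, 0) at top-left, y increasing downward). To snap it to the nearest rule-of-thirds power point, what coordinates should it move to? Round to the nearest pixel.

(1524, 2861)

Third lines: x ∈ {1524, 3047}, y ∈ {1431, 2861}.
564 is closer to x = 1524; 2482 is closer to y = 2861.
So the nearest intersection is the lower-left power point.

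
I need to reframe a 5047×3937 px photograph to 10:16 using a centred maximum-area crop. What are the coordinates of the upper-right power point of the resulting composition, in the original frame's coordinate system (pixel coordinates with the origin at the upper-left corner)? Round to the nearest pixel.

(2934, 1312)

5047/3937 > 10/16, so the 10:16 crop keeps the full height 3937 and trims width to 3937 × 10/16 = 2460.62 px.
Left offset = (5047 − 2460.62)/2 = 1293.19 px; top offset = 0.
Upper-right is two-thirds across and one-third down within the crop:
x = 1293.19 + 2 × 2460.62/3 ≈ 2934; y = 0.00 + 1 × 3937.00/3 ≈ 1312.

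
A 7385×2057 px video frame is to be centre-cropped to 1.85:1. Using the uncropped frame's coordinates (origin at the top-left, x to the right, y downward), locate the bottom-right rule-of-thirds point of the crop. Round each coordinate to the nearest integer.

7385/2057 > 1.85/1, so the 1.85:1 crop keeps the full height 2057 and trims width to 2057 × 1.85/1 = 3805.45 px.
Left offset = (7385 − 3805.45)/2 = 1789.77 px; top offset = 0.
Bottom-right is two-thirds across and two-thirds down within the crop:
x = 1789.77 + 2 × 3805.45/3 ≈ 4327; y = 0.00 + 2 × 2057.00/3 ≈ 1371.

x = 4327 px, y = 1371 px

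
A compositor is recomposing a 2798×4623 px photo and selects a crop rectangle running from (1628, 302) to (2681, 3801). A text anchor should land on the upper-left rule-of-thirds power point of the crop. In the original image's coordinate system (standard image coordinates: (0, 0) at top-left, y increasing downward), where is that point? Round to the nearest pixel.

x = 1979 px, y = 1468 px

Crop width = 2681 − 1628 = 1053 px; one third is 351.00 px.
Crop height = 3801 − 302 = 3499 px; one third is 1166.33 px.
The upper-left point is one-third across and one-third down within the crop:
x = 1628 + 1 × 351.00 ≈ 1979; y = 302 + 1 × 1166.33 ≈ 1468.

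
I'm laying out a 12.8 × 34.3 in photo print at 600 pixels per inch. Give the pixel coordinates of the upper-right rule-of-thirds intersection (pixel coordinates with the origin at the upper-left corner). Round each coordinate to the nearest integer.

In pixels the canvas is 12.8 × 600 = 7680 wide and 34.3 × 600 = 20580 tall.
The upper-right point is two-thirds across and one-third down:
x = 2 × 7680/3 ≈ 5120; y = 1 × 20580/3 ≈ 6860.

x = 5120 px, y = 6860 px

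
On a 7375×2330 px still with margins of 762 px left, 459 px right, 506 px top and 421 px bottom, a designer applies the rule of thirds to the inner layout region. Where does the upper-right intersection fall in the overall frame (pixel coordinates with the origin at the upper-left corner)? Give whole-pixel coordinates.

Content width = 7375 − 762 − 459 = 6154 px; content height = 2330 − 506 − 421 = 1403 px.
Upper-right is two-thirds across and one-third down within the inner layout region.
x = 762 + 2 × 6154/3 = 762 + 4102.67 ≈ 4865
y = 506 + 1 × 1403/3 = 506 + 467.67 ≈ 974

x = 4865 px, y = 974 px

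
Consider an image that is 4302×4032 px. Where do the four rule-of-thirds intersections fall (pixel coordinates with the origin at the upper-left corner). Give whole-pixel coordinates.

(1434, 1344), (2868, 1344), (1434, 2688), (2868, 2688)

One third of 4302 is 1434; one third of 4032 is 1344.
Vertical third lines at x = 1434 and x = 2868; horizontal third lines at y = 1344 and y = 2688.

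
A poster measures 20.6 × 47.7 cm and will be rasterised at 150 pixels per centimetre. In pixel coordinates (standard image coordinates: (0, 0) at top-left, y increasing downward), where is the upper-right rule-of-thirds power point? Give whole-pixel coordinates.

In pixels the canvas is 20.6 × 150 = 3090 wide and 47.7 × 150 = 7155 tall.
The upper-right point is two-thirds across and one-third down:
x = 2 × 3090/3 ≈ 2060; y = 1 × 7155/3 ≈ 2385.

x = 2060 px, y = 2385 px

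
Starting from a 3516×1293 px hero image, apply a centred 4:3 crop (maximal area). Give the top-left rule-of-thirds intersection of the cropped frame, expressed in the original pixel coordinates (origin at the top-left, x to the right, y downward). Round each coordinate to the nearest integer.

x = 1471 px, y = 431 px

3516/1293 > 4/3, so the 4:3 crop keeps the full height 1293 and trims width to 1293 × 4/3 = 1724.00 px.
Left offset = (3516 − 1724.00)/2 = 896.00 px; top offset = 0.
Top-left is one-third across and one-third down within the crop:
x = 896.00 + 1 × 1724.00/3 ≈ 1471; y = 0.00 + 1 × 1293.00/3 ≈ 431.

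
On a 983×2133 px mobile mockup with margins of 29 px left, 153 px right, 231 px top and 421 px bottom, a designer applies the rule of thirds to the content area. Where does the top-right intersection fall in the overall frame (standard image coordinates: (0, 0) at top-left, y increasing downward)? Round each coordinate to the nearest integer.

(563, 725)

Content width = 983 − 29 − 153 = 801 px; content height = 2133 − 231 − 421 = 1481 px.
Top-right is two-thirds across and one-third down within the content area.
x = 29 + 2 × 801/3 = 29 + 534.00 ≈ 563
y = 231 + 1 × 1481/3 = 231 + 493.67 ≈ 725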